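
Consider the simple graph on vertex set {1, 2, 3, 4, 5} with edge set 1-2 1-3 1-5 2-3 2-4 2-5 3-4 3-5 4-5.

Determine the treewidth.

A width-3 tree decomposition is:
Bags: B1 = {2, 3, 4, 5}  B2 = {1, 2, 3, 5}
Tree: B1–B2
The largest bag has 4 vertices, giving width 3; this decomposition certifies tw(G) ≤ 3. Conversely, {1, 2, 3, 5} is a clique of size 4, and the vertices of any clique must share a bag in every tree decomposition; so some bag has ≥ 4 vertices and tw(G) ≥ 3. Hence tw(G) = 3 exactly.

3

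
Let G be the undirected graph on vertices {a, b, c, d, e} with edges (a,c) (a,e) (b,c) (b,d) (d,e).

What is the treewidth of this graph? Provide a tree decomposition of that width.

The largest bag has 3 vertices, giving width 2; this decomposition certifies tw(G) ≤ 2. For the lower bound, G contains the cycle e–a–c–b–d–e, so G is not a forest; only forests have treewidth ≤ 1, hence tw(G) ≥ 2. Therefore the treewidth is 2.

Treewidth 2.
Bags: B1 = {a, c, e}  B2 = {b, c, e}  B3 = {b, d, e}
Tree: B1–B2, B2–B3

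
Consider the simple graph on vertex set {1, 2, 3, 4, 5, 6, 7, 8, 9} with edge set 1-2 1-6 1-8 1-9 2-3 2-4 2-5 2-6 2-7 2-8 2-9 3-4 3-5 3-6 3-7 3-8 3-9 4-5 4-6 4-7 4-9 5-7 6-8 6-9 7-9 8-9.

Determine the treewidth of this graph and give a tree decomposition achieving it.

Treewidth 4.
One such decomposition:
Bags: B1 = {2, 3, 4, 5, 7}  B2 = {2, 3, 4, 7, 9}  B3 = {2, 3, 4, 6, 9}  B4 = {2, 3, 6, 8, 9}  B5 = {1, 2, 6, 8, 9}
Tree: B1–B2, B2–B3, B3–B4, B4–B5

The largest bag has 5 vertices, giving width 4; this decomposition certifies tw(G) ≤ 4. Conversely, {1, 2, 6, 8, 9} is a clique of size 5, and the vertices of any clique must share a bag in every tree decomposition; so some bag has ≥ 5 vertices and tw(G) ≥ 4. Combining the bounds, tw(G) = 4.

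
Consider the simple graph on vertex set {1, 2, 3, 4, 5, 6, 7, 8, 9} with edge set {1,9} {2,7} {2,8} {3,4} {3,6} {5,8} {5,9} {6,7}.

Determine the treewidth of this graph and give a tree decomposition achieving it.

Every bag has size at most 2, so the width is 2 − 1 = 1 and tw(G) ≤ 1. Any graph with an edge has treewidth ≥ 1, and G has the edge 4–3. Combining the bounds, tw(G) = 1.

Treewidth 1.
One optimal decomposition is:
Bags: B1 = {3, 4}  B2 = {3, 6}  B3 = {6, 7}  B4 = {2, 7}  B5 = {2, 8}  B6 = {5, 8}  B7 = {5, 9}  B8 = {1, 9}
Tree: B1–B2, B2–B3, B3–B4, B4–B5, B5–B6, B6–B7, B7–B8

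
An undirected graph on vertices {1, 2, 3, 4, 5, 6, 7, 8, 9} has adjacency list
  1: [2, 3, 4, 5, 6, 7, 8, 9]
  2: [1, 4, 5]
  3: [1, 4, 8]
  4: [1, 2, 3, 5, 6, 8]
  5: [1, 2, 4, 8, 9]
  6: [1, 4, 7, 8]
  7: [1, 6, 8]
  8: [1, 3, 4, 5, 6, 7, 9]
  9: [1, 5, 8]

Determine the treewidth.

3

A width-3 tree decomposition is:
Bags: B1 = {1, 4, 6, 8}  B2 = {1, 4, 5, 8}  B3 = {1, 3, 4, 8}  B4 = {1, 5, 8, 9}  B5 = {1, 2, 4, 5}  B6 = {1, 6, 7, 8}
Tree: B1–B2, B2–B3, B2–B4, B2–B5, B1–B6
Every bag has size at most 4, so the width is 4 − 1 = 3 and tw(G) ≤ 3. On the other hand G contains the 4-clique {1, 5, 8, 9}. A clique must lie in a single bag of any decomposition, so no decomposition can have width below 3. Hence tw(G) = 3 exactly.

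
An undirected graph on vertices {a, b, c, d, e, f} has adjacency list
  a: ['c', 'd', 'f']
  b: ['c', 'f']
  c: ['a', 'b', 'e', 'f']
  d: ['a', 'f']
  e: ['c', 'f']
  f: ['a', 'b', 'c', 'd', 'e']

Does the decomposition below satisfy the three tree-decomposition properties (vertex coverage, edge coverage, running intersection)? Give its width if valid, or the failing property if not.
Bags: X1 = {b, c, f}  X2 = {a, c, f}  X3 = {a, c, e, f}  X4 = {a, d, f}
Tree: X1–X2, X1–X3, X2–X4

A tree decomposition must satisfy three properties: every vertex lies in some bag; for every edge, both endpoints lie together in some bag; and for every vertex, the bags containing it form a connected subtree. Here bags containing vertex a are not connected in the tree, so the decomposition is invalid.

No — bags containing vertex a are not connected in the tree.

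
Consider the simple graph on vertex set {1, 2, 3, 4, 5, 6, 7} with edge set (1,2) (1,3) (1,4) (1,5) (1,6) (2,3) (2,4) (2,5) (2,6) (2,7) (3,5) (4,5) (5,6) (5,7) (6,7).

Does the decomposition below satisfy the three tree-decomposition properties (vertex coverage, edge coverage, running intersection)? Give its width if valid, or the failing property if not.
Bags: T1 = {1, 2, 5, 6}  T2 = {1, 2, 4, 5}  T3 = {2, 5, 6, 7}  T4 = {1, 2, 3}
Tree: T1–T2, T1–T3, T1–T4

A tree decomposition must satisfy three properties: every vertex lies in some bag; for every edge, both endpoints lie together in some bag; and for every vertex, the bags containing it form a connected subtree. Here edge (5,3) lies in no bag, so the decomposition is invalid.

No — edge (5,3) lies in no bag.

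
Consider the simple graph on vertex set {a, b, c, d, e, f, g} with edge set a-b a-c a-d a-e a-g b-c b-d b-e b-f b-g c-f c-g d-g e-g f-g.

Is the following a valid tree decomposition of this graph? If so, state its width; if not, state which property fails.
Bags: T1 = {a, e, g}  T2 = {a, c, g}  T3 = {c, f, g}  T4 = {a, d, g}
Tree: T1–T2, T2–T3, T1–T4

A tree decomposition must satisfy three properties: every vertex lies in some bag; for every edge, both endpoints lie together in some bag; and for every vertex, the bags containing it form a connected subtree. Here vertex b appears in no bag, so the decomposition is invalid.

No — vertex b appears in no bag.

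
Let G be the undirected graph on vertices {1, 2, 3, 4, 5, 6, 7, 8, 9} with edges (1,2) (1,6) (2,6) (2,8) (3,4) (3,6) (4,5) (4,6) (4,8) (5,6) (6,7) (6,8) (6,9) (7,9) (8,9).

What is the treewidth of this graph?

A width-2 tree decomposition is:
Bags: B1 = {6, 8, 9}  B2 = {2, 6, 8}  B3 = {6, 7, 9}  B4 = {4, 6, 8}  B5 = {1, 2, 6}  B6 = {4, 5, 6}  B7 = {3, 4, 6}
Tree: B1–B2, B1–B3, B1–B4, B2–B5, B4–B6, B6–B7
Every bag has size at most 3, so the width is 3 − 1 = 2 and tw(G) ≤ 2. Conversely, {1, 2, 6} is a clique of size 3, and the vertices of any clique must share a bag in every tree decomposition; so some bag has ≥ 3 vertices and tw(G) ≥ 2. Combining the bounds, tw(G) = 2.

2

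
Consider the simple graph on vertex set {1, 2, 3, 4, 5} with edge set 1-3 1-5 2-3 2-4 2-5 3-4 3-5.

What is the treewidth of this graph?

A width-2 tree decomposition is:
Bags: B1 = {2, 3, 4}  B2 = {2, 3, 5}  B3 = {1, 3, 5}
Tree: B1–B2, B2–B3
Each bag holds 3 vertices, so the decomposition has width 2, which upper-bounds the treewidth. Conversely, {1, 3, 5} is a clique of size 3, and the vertices of any clique must share a bag in every tree decomposition; so some bag has ≥ 3 vertices and tw(G) ≥ 2. Combining the bounds, tw(G) = 2.

2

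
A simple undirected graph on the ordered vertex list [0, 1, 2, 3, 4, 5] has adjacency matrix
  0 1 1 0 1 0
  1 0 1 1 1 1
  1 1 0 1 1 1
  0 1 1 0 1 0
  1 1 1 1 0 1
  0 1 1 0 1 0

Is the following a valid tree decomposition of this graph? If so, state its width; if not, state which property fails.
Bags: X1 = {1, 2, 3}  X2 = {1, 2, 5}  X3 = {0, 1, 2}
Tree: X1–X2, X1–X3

A tree decomposition must satisfy three properties: every vertex lies in some bag; for every edge, both endpoints lie together in some bag; and for every vertex, the bags containing it form a connected subtree. Here vertex 4 appears in no bag, so the decomposition is invalid.

No — vertex 4 appears in no bag.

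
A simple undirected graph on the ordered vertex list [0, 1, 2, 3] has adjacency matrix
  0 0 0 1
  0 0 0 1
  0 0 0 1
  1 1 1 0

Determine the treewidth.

1

A width-1 tree decomposition is:
Bags: B1 = {0, 3}  B2 = {1, 3}  B3 = {2, 3}
Tree: B1–B2, B1–B3
Each bag holds 2 vertices, so the decomposition has width 1, which upper-bounds the treewidth. Any graph with an edge has treewidth ≥ 1, and G has the edge 0–3. Therefore the treewidth is 1.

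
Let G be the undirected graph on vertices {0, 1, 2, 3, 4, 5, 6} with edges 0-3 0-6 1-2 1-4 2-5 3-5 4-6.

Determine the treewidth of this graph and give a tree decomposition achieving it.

Treewidth 2.
Bags: B1 = {1, 2, 4}  B2 = {2, 4, 6}  B3 = {0, 2, 6}  B4 = {0, 2, 3}  B5 = {2, 3, 5}
Tree: B1–B2, B2–B3, B3–B4, B4–B5

Every bag has size at most 3, so the width is 3 − 1 = 2 and tw(G) ≤ 2. The edges 2–1–4–6–0–3–5–2 form a cycle, so G is not a tree and its treewidth is at least 2. Hence tw(G) = 2 exactly.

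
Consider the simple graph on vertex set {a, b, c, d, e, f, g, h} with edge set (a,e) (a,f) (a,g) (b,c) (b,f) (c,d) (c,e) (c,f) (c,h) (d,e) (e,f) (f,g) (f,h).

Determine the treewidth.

A width-2 tree decomposition is:
Bags: B1 = {b, c, f}  B2 = {c, f, h}  B3 = {c, e, f}  B4 = {a, e, f}  B5 = {c, d, e}  B6 = {a, f, g}
Tree: B1–B2, B1–B3, B3–B4, B3–B5, B4–B6
Each bag holds 3 vertices, so the decomposition has width 2, which upper-bounds the treewidth. For the lower bound, the 3 vertices {c, d, e} are pairwise adjacent, and any tree decomposition puts a clique entirely inside one bag — forcing width ≥ 2. Combining the bounds, tw(G) = 2.

2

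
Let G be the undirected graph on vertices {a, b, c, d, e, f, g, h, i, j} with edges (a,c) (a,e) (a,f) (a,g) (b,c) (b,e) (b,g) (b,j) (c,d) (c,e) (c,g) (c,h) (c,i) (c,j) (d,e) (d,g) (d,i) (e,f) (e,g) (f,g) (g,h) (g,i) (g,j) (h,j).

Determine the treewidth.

A width-3 tree decomposition is:
Bags: B1 = {b, c, g, j}  B2 = {b, c, e, g}  B3 = {a, c, e, g}  B4 = {c, d, e, g}  B5 = {c, d, g, i}  B6 = {a, e, f, g}  B7 = {c, g, h, j}
Tree: B1–B2, B2–B3, B3–B4, B4–B5, B3–B6, B1–B7
Every bag has size at most 4, so the width is 4 − 1 = 3 and tw(G) ≤ 3. On the other hand G contains the 4-clique {c, g, h, j}. A clique must lie in a single bag of any decomposition, so no decomposition can have width below 3. Therefore the treewidth is 3.

3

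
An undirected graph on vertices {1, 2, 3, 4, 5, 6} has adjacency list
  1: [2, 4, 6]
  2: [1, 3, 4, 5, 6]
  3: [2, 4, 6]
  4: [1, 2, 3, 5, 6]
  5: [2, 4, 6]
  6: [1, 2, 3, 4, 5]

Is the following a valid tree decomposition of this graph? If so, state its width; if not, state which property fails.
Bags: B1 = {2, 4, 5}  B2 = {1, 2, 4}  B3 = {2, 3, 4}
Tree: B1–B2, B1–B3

A tree decomposition must satisfy three properties: every vertex lies in some bag; for every edge, both endpoints lie together in some bag; and for every vertex, the bags containing it form a connected subtree. Here vertex 6 appears in no bag, so the decomposition is invalid.

No — vertex 6 appears in no bag.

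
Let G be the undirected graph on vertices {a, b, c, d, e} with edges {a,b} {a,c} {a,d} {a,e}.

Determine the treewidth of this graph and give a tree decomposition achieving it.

The largest bag has 2 vertices, giving width 1; this decomposition certifies tw(G) ≤ 1. G has an edge, so its treewidth is at least 1. Therefore the treewidth is 1.

Treewidth 1.
One such decomposition:
Bags: B1 = {a, e}  B2 = {a, d}  B3 = {a, b}  B4 = {a, c}
Tree: B1–B2, B1–B3, B2–B4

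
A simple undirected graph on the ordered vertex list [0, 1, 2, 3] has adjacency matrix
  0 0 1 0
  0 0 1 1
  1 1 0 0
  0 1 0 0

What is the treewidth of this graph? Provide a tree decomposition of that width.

Treewidth 1.
Bags: B1 = {1, 3}  B2 = {1, 2}  B3 = {0, 2}
Tree: B1–B2, B2–B3

Every bag has size at most 2, so the width is 2 − 1 = 1 and tw(G) ≤ 1. Since G has at least one edge (e.g. 3–1), it is not an edgeless graph, so tw(G) ≥ 1. Hence tw(G) = 1 exactly.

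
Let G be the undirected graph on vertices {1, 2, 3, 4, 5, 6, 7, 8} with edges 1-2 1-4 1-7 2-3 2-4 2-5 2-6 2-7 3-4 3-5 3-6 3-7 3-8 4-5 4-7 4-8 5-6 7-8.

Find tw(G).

3

A width-3 tree decomposition is:
Bags: B1 = {2, 3, 4, 7}  B2 = {3, 4, 7, 8}  B3 = {1, 2, 4, 7}  B4 = {2, 3, 4, 5}  B5 = {2, 3, 5, 6}
Tree: B1–B2, B1–B3, B1–B4, B4–B5
Every bag has size at most 4, so the width is 4 − 1 = 3 and tw(G) ≤ 3. On the other hand G contains the 4-clique {3, 4, 7, 8}. A clique must lie in a single bag of any decomposition, so no decomposition can have width below 3. The upper and lower bounds meet at 3, so that is the treewidth.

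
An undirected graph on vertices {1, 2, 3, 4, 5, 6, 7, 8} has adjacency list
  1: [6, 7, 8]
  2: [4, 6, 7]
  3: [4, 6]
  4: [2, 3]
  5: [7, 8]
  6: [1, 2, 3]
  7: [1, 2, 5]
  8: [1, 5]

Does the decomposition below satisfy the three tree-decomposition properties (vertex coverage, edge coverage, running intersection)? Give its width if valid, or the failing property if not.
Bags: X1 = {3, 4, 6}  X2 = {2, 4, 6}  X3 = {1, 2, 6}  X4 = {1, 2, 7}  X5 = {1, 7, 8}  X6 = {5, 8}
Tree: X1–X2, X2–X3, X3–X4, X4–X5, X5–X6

No — edge (7,5) lies in no bag.

A tree decomposition must satisfy three properties: every vertex lies in some bag; for every edge, both endpoints lie together in some bag; and for every vertex, the bags containing it form a connected subtree. Here edge (7,5) lies in no bag, so the decomposition is invalid.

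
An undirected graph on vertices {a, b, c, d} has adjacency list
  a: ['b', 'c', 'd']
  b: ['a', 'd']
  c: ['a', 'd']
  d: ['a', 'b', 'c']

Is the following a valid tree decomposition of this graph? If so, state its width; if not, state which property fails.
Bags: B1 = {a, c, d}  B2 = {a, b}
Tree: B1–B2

No — edge (d,b) lies in no bag.

A tree decomposition must satisfy three properties: every vertex lies in some bag; for every edge, both endpoints lie together in some bag; and for every vertex, the bags containing it form a connected subtree. Here edge (d,b) lies in no bag, so the decomposition is invalid.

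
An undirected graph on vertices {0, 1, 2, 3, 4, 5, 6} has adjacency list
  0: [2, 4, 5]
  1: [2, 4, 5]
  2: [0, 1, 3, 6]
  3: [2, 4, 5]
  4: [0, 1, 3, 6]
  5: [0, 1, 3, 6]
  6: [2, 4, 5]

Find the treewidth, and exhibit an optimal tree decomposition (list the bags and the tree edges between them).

Every bag has size at most 4, so the width is 4 − 1 = 3 and tw(G) ≤ 3. For the lower bound: the 4 vertex sets {5,6}, {3,4}, {2}, {1} are disjoint, each induces a connected subgraph, and every pair is joined by at least one edge of G. Contracting each set to a single vertex therefore yields K_{4} as a minor, and since treewidth is minor-monotone, tw(G) ≥ tw(K_{4}) = 3. Hence tw(G) = 3 exactly.

Treewidth 3.
One such decomposition:
Bags: B1 = {2, 4, 5, 6}  B2 = {2, 3, 4, 5}  B3 = {1, 2, 4, 5}  B4 = {0, 2, 4, 5}
Tree: B1–B2, B2–B3, B3–B4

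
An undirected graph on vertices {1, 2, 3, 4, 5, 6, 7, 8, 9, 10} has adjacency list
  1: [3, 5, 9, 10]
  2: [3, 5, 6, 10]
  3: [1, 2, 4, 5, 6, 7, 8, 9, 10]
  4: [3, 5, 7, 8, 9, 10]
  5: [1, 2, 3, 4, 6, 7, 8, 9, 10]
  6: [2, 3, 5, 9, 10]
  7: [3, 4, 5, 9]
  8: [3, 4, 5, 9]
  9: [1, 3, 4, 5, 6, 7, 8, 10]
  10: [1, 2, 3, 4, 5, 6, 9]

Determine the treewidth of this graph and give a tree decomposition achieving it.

Treewidth 4.
One optimal decomposition is:
Bags: B1 = {3, 4, 5, 9, 10}  B2 = {1, 3, 5, 9, 10}  B3 = {3, 5, 6, 9, 10}  B4 = {3, 4, 5, 8, 9}  B5 = {2, 3, 5, 6, 10}  B6 = {3, 4, 5, 7, 9}
Tree: B1–B2, B2–B3, B1–B4, B3–B5, B1–B6

Each bag holds 5 vertices, so the decomposition has width 4, which upper-bounds the treewidth. On the other hand G contains the 5-clique {1, 3, 5, 9, 10}. A clique must lie in a single bag of any decomposition, so no decomposition can have width below 4. Combining the bounds, tw(G) = 4.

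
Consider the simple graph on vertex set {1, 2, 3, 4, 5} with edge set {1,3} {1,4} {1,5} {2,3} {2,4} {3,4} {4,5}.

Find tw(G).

A width-2 tree decomposition is:
Bags: B1 = {1, 4, 5}  B2 = {1, 3, 4}  B3 = {2, 3, 4}
Tree: B1–B2, B2–B3
Every bag has size at most 3, so the width is 3 − 1 = 2 and tw(G) ≤ 2. For the lower bound, the 3 vertices {1, 3, 4} are pairwise adjacent, and any tree decomposition puts a clique entirely inside one bag — forcing width ≥ 2. Combining the bounds, tw(G) = 2.

2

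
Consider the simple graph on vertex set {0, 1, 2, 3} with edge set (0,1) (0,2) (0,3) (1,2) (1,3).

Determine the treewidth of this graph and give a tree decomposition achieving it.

Treewidth 2.
One such decomposition:
Bags: B1 = {0, 1, 3}  B2 = {0, 1, 2}
Tree: B1–B2

Each bag holds 3 vertices, so the decomposition has width 2, which upper-bounds the treewidth. For the lower bound, the 3 vertices {0, 1, 2} are pairwise adjacent, and any tree decomposition puts a clique entirely inside one bag — forcing width ≥ 2. Hence tw(G) = 2 exactly.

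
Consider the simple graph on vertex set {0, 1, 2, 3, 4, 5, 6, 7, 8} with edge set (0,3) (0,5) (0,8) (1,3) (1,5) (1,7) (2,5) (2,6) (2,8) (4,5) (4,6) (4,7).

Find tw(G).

A width-3 tree decomposition is:
Bags: B1 = {0, 2, 6, 8}  B2 = {0, 2, 5, 6}  B3 = {0, 4, 5, 6}  B4 = {0, 3, 4, 5}  B5 = {1, 3, 4, 5}  B6 = {1, 3, 4, 7}
Tree: B1–B2, B2–B3, B3–B4, B4–B5, B5–B6
Each bag holds 4 vertices, so the decomposition has width 3, which upper-bounds the treewidth. For the lower bound: the 4 vertex sets {2,6,8}, {0}, {5}, {1,3,4,7} are disjoint, each induces a connected subgraph, and every pair is joined by at least one edge of G. Contracting each set to a single vertex therefore yields K_{4} as a minor, and since treewidth is minor-monotone, tw(G) ≥ tw(K_{4}) = 3. Therefore the treewidth is 3.

3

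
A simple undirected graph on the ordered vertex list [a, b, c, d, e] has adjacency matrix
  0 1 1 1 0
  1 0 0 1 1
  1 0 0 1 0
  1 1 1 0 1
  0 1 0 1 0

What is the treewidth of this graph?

A width-2 tree decomposition is:
Bags: B1 = {b, d, e}  B2 = {a, b, d}  B3 = {a, c, d}
Tree: B1–B2, B2–B3
Each bag holds 3 vertices, so the decomposition has width 2, which upper-bounds the treewidth. Conversely, {b, d, e} is a clique of size 3, and the vertices of any clique must share a bag in every tree decomposition; so some bag has ≥ 3 vertices and tw(G) ≥ 2. The upper and lower bounds meet at 2, so that is the treewidth.

2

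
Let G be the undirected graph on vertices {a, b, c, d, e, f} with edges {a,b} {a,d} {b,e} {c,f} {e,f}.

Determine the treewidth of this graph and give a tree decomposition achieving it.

Treewidth 1.
Bags: B1 = {c, f}  B2 = {e, f}  B3 = {b, e}  B4 = {a, b}  B5 = {a, d}
Tree: B1–B2, B2–B3, B3–B4, B4–B5

The largest bag has 2 vertices, giving width 1; this decomposition certifies tw(G) ≤ 1. Any graph with an edge has treewidth ≥ 1, and G has the edge c–f. Combining the bounds, tw(G) = 1.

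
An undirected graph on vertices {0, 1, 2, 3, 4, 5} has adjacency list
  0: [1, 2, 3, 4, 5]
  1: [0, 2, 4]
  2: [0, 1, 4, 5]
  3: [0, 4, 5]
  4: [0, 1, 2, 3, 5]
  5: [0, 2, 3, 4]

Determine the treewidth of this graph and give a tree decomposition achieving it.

Treewidth 3.
One such decomposition:
Bags: B1 = {0, 3, 4, 5}  B2 = {0, 2, 4, 5}  B3 = {0, 1, 2, 4}
Tree: B1–B2, B2–B3

Each bag holds 4 vertices, so the decomposition has width 3, which upper-bounds the treewidth. On the other hand G contains the 4-clique {0, 1, 2, 4}. A clique must lie in a single bag of any decomposition, so no decomposition can have width below 3. Combining the bounds, tw(G) = 3.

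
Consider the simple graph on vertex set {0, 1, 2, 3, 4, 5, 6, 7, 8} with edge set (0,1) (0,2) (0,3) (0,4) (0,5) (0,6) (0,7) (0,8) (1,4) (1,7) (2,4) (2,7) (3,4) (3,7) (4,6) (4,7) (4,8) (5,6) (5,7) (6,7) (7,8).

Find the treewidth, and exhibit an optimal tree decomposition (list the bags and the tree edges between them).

Treewidth 3.
One such decomposition:
Bags: B1 = {0, 4, 7, 8}  B2 = {0, 1, 4, 7}  B3 = {0, 3, 4, 7}  B4 = {0, 2, 4, 7}  B5 = {0, 4, 6, 7}  B6 = {0, 5, 6, 7}
Tree: B1–B2, B1–B3, B2–B4, B3–B5, B5–B6

Every bag has size at most 4, so the width is 4 − 1 = 3 and tw(G) ≤ 3. On the other hand G contains the 4-clique {0, 1, 4, 7}. A clique must lie in a single bag of any decomposition, so no decomposition can have width below 3. Combining the bounds, tw(G) = 3.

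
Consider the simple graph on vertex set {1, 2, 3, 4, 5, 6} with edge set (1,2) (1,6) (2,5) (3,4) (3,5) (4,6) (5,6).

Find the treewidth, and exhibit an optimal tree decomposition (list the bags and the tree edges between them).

Treewidth 2.
Bags: B1 = {1, 2, 6}  B2 = {2, 5, 6}  B3 = {4, 5, 6}  B4 = {3, 4, 5}
Tree: B1–B2, B2–B3, B3–B4

Every bag has size at most 3, so the width is 3 − 1 = 2 and tw(G) ≤ 2. Since 1–2–5–6–1 is a cycle in G, G is not acyclic. Forests are exactly the graphs of treewidth ≤ 1, so tw(G) ≥ 2. The upper and lower bounds meet at 2, so that is the treewidth.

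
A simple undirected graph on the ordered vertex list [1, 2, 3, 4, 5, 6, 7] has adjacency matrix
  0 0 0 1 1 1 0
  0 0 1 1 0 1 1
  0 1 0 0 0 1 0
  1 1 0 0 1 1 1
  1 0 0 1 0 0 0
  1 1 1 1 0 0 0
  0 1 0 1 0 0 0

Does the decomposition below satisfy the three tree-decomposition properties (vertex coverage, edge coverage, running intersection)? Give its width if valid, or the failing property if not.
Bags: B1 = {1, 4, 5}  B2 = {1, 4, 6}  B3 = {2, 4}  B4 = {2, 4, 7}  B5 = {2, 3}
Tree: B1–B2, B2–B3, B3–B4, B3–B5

A tree decomposition must satisfy three properties: every vertex lies in some bag; for every edge, both endpoints lie together in some bag; and for every vertex, the bags containing it form a connected subtree. Here edge (6,2) lies in no bag, so the decomposition is invalid.

No — edge (6,2) lies in no bag.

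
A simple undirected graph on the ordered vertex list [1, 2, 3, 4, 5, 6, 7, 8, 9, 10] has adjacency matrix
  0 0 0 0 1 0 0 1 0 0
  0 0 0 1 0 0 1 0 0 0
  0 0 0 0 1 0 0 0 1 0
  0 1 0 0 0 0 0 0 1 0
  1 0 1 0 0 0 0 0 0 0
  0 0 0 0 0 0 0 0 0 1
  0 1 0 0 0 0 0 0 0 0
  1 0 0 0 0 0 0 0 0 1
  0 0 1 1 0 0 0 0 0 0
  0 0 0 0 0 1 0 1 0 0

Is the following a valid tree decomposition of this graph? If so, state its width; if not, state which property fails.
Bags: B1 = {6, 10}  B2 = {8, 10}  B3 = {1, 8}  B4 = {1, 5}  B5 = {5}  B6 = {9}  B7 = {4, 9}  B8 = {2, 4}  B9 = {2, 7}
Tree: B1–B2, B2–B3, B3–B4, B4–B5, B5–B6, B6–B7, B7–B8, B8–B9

No — vertex 3 appears in no bag.

A tree decomposition must satisfy three properties: every vertex lies in some bag; for every edge, both endpoints lie together in some bag; and for every vertex, the bags containing it form a connected subtree. Here vertex 3 appears in no bag, so the decomposition is invalid.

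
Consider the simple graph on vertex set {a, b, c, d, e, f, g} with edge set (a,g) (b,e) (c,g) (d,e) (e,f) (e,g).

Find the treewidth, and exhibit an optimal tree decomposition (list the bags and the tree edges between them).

Treewidth 1.
One optimal decomposition is:
Bags: B1 = {e, g}  B2 = {b, e}  B3 = {c, g}  B4 = {a, g}  B5 = {e, f}  B6 = {d, e}
Tree: B1–B2, B1–B3, B3–B4, B2–B5, B5–B6

Each bag holds 2 vertices, so the decomposition has width 1, which upper-bounds the treewidth. Any graph with an edge has treewidth ≥ 1, and G has the edge g–e. Therefore the treewidth is 1.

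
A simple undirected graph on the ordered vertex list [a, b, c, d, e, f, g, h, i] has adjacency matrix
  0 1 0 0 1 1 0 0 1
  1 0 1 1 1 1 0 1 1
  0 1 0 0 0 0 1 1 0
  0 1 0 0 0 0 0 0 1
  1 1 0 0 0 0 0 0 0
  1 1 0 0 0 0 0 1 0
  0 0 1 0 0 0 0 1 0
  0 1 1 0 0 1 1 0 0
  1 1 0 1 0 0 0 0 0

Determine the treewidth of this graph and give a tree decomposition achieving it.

Treewidth 2.
One such decomposition:
Bags: B1 = {a, b, f}  B2 = {b, f, h}  B3 = {a, b, i}  B4 = {a, b, e}  B5 = {b, c, h}  B6 = {b, d, i}  B7 = {c, g, h}
Tree: B1–B2, B1–B3, B3–B4, B2–B5, B3–B6, B5–B7

The largest bag has 3 vertices, giving width 2; this decomposition certifies tw(G) ≤ 2. On the other hand G contains the 3-clique {c, g, h}. A clique must lie in a single bag of any decomposition, so no decomposition can have width below 2. The upper and lower bounds meet at 2, so that is the treewidth.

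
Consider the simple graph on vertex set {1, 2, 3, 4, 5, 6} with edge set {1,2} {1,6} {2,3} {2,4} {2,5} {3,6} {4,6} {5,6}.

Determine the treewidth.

A width-2 tree decomposition is:
Bags: B1 = {1, 2, 6}  B2 = {2, 5, 6}  B3 = {2, 3, 6}  B4 = {2, 4, 6}
Tree: B1–B2, B2–B3, B3–B4
Each bag holds 3 vertices, so the decomposition has width 2, which upper-bounds the treewidth. Since 6–1–2–5–6 is a cycle in G, G is not acyclic. Forests are exactly the graphs of treewidth ≤ 1, so tw(G) ≥ 2. Hence tw(G) = 2 exactly.

2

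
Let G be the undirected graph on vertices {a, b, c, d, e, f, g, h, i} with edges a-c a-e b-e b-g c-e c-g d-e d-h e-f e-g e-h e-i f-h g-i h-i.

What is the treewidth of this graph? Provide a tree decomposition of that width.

Every bag has size at most 3, so the width is 3 − 1 = 2 and tw(G) ≤ 2. For the lower bound, the 3 vertices {d, e, h} are pairwise adjacent, and any tree decomposition puts a clique entirely inside one bag — forcing width ≥ 2. Combining the bounds, tw(G) = 2.

Treewidth 2.
Bags: B1 = {e, g, i}  B2 = {c, e, g}  B3 = {a, c, e}  B4 = {e, h, i}  B5 = {b, e, g}  B6 = {e, f, h}  B7 = {d, e, h}
Tree: B1–B2, B2–B3, B1–B4, B1–B5, B4–B6, B6–B7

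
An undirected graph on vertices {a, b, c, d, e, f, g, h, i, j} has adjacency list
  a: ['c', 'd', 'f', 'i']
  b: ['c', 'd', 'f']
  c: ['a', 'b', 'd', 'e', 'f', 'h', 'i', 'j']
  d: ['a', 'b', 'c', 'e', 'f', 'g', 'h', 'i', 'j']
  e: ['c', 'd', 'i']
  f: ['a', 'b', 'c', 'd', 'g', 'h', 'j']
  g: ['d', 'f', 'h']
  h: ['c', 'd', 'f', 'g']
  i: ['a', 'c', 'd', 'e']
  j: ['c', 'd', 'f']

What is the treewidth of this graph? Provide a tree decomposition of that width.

Every bag has size at most 4, so the width is 4 − 1 = 3 and tw(G) ≤ 3. For the lower bound, the 4 vertices {d, f, g, h} are pairwise adjacent, and any tree decomposition puts a clique entirely inside one bag — forcing width ≥ 3. Combining the bounds, tw(G) = 3.

Treewidth 3.
One such decomposition:
Bags: B1 = {a, c, d, f}  B2 = {b, c, d, f}  B3 = {c, d, f, h}  B4 = {a, c, d, i}  B5 = {c, d, f, j}  B6 = {c, d, e, i}  B7 = {d, f, g, h}
Tree: B1–B2, B1–B3, B1–B4, B3–B5, B4–B6, B3–B7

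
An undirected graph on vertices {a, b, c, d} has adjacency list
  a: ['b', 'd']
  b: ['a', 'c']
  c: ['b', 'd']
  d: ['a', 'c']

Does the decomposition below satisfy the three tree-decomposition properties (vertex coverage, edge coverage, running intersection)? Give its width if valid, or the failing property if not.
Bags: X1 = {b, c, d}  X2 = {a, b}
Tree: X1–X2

No — edge (d,a) lies in no bag.

A tree decomposition must satisfy three properties: every vertex lies in some bag; for every edge, both endpoints lie together in some bag; and for every vertex, the bags containing it form a connected subtree. Here edge (d,a) lies in no bag, so the decomposition is invalid.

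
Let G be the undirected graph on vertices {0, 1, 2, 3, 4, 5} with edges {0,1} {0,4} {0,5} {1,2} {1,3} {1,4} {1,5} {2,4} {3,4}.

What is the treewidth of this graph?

2

A width-2 tree decomposition is:
Bags: B1 = {0, 1, 4}  B2 = {0, 1, 5}  B3 = {1, 3, 4}  B4 = {1, 2, 4}
Tree: B1–B2, B1–B3, B3–B4
Every bag has size at most 3, so the width is 3 − 1 = 2 and tw(G) ≤ 2. Conversely, {0, 1, 4} is a clique of size 3, and the vertices of any clique must share a bag in every tree decomposition; so some bag has ≥ 3 vertices and tw(G) ≥ 2. Combining the bounds, tw(G) = 2.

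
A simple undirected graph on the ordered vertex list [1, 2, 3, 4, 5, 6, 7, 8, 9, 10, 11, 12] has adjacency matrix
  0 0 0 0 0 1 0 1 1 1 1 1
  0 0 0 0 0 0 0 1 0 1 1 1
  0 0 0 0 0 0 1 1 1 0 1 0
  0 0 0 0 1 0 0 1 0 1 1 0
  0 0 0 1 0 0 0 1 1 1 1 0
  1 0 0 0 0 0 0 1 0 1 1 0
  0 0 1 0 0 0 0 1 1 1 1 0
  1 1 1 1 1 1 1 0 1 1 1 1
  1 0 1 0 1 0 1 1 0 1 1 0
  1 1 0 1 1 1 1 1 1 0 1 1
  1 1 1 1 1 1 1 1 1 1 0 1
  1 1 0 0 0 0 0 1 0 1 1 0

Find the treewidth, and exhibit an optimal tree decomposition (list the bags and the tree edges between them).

Treewidth 4.
One optimal decomposition is:
Bags: B1 = {5, 8, 9, 10, 11}  B2 = {1, 8, 9, 10, 11}  B3 = {1, 8, 10, 11, 12}  B4 = {7, 8, 9, 10, 11}  B5 = {1, 6, 8, 10, 11}  B6 = {4, 5, 8, 10, 11}  B7 = {3, 7, 8, 9, 11}  B8 = {2, 8, 10, 11, 12}
Tree: B1–B2, B2–B3, B1–B4, B3–B5, B1–B6, B4–B7, B3–B8

The largest bag has 5 vertices, giving width 4; this decomposition certifies tw(G) ≤ 4. Conversely, {1, 8, 9, 10, 11} is a clique of size 5, and the vertices of any clique must share a bag in every tree decomposition; so some bag has ≥ 5 vertices and tw(G) ≥ 4. Therefore the treewidth is 4.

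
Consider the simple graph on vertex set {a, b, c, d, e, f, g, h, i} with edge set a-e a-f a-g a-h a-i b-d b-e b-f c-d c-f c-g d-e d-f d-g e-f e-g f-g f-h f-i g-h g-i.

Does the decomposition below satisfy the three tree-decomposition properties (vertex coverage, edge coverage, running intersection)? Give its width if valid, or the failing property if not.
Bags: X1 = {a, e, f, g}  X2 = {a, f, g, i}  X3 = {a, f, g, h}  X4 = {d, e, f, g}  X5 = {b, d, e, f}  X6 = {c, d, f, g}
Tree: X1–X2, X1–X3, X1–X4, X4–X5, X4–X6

Yes; width 3.

Every vertex of G appears in some bag (union = {a, b, c, d, e, f, g, h, i}); every edge is covered by a bag; and for each vertex v the set of bags containing v is connected in the bag tree. The decomposition is therefore valid. The largest bag has 4 vertices, so the width is 3.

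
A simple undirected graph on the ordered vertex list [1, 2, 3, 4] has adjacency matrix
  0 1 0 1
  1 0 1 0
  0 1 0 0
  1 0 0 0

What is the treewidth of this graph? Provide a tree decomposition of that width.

Treewidth 1.
One optimal decomposition is:
Bags: B1 = {2, 3}  B2 = {1, 2}  B3 = {1, 4}
Tree: B1–B2, B2–B3

Every bag has size at most 2, so the width is 2 − 1 = 1 and tw(G) ≤ 1. Since G has at least one edge (e.g. 3–2), it is not an edgeless graph, so tw(G) ≥ 1. Therefore the treewidth is 1.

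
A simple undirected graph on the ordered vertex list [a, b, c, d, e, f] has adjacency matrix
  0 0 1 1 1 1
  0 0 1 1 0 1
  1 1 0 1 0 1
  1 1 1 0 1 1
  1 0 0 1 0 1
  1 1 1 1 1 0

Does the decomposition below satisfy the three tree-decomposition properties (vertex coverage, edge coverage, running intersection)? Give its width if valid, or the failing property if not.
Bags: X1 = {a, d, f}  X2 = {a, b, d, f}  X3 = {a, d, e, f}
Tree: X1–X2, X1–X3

No — vertex c appears in no bag.

A tree decomposition must satisfy three properties: every vertex lies in some bag; for every edge, both endpoints lie together in some bag; and for every vertex, the bags containing it form a connected subtree. Here vertex c appears in no bag, so the decomposition is invalid.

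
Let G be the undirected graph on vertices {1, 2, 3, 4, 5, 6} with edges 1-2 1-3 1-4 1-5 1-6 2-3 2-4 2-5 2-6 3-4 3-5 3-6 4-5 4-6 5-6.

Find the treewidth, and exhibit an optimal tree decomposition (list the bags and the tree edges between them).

A single bag containing all 6 vertices is trivially a valid decomposition of width 5. On the other hand G contains the 6-clique {1, 2, 3, 4, 5, 6}. A clique must lie in a single bag of any decomposition, so no decomposition can have width below 5. Hence tw(G) = 5 exactly.

Treewidth 5.
Bags: B1 = {1, 2, 3, 4, 5, 6}
Tree: (single bag)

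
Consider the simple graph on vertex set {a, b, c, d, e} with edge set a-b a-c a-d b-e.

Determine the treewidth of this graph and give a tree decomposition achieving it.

Every bag has size at most 2, so the width is 2 − 1 = 1 and tw(G) ≤ 1. Any graph with an edge has treewidth ≥ 1, and G has the edge a–d. Therefore the treewidth is 1.

Treewidth 1.
One such decomposition:
Bags: B1 = {a, d}  B2 = {a, b}  B3 = {a, c}  B4 = {b, e}
Tree: B1–B2, B2–B3, B2–B4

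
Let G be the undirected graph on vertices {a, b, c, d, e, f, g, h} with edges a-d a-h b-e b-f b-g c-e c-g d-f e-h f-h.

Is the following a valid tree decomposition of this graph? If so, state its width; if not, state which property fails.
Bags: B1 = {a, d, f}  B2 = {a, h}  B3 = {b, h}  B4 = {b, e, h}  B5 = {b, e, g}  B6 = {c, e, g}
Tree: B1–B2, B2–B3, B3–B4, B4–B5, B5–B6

A tree decomposition must satisfy three properties: every vertex lies in some bag; for every edge, both endpoints lie together in some bag; and for every vertex, the bags containing it form a connected subtree. Here edge (f,h) lies in no bag, so the decomposition is invalid.

No — edge (f,h) lies in no bag.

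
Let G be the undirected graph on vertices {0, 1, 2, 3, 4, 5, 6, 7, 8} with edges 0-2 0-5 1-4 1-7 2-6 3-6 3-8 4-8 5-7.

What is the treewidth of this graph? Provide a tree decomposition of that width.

Treewidth 2.
Bags: B1 = {1, 5, 7}  B2 = {1, 4, 5}  B3 = {4, 5, 8}  B4 = {3, 5, 8}  B5 = {3, 5, 6}  B6 = {2, 5, 6}  B7 = {0, 2, 5}
Tree: B1–B2, B2–B3, B3–B4, B4–B5, B5–B6, B6–B7

Every bag has size at most 3, so the width is 3 − 1 = 2 and tw(G) ≤ 2. For the lower bound, G contains the cycle 5–7–1–4–8–3–6–2–0–5, so G is not a forest; only forests have treewidth ≤ 1, hence tw(G) ≥ 2. Therefore the treewidth is 2.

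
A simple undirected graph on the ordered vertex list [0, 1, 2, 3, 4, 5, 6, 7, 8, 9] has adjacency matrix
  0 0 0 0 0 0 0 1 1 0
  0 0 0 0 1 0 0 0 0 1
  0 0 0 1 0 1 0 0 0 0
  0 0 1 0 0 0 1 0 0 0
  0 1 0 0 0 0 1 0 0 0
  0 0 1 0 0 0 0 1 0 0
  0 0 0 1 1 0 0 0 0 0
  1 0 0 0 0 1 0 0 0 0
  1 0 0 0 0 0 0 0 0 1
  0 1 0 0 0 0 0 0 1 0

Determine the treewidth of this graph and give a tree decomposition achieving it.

Treewidth 2.
Bags: B1 = {2, 3, 5}  B2 = {3, 5, 6}  B3 = {4, 5, 6}  B4 = {1, 4, 5}  B5 = {1, 5, 9}  B6 = {5, 8, 9}  B7 = {0, 5, 8}  B8 = {0, 5, 7}
Tree: B1–B2, B2–B3, B3–B4, B4–B5, B5–B6, B6–B7, B7–B8

Every bag has size at most 3, so the width is 3 − 1 = 2 and tw(G) ≤ 2. For the lower bound, G contains the cycle 5–2–3–6–4–1–9–8–0–7–5, so G is not a forest; only forests have treewidth ≤ 1, hence tw(G) ≥ 2. Hence tw(G) = 2 exactly.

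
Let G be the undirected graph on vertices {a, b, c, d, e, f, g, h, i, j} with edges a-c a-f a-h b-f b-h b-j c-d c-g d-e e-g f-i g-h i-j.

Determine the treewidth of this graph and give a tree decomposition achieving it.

Every bag has size at most 3, so the width is 3 − 1 = 2 and tw(G) ≤ 2. For the lower bound, G contains the cycle e–d–c–g–e, so G is not a forest; only forests have treewidth ≤ 1, hence tw(G) ≥ 2. Hence tw(G) = 2 exactly.

Treewidth 2.
One such decomposition:
Bags: B1 = {d, e, g}  B2 = {c, d, g}  B3 = {c, g, h}  B4 = {a, c, h}  B5 = {a, b, h}  B6 = {a, b, f}  B7 = {b, f, j}  B8 = {f, i, j}
Tree: B1–B2, B2–B3, B3–B4, B4–B5, B5–B6, B6–B7, B7–B8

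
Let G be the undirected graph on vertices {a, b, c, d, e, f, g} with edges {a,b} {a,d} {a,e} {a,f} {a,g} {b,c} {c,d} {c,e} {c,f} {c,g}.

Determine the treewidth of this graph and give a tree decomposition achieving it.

Treewidth 2.
Bags: B1 = {a, c, e}  B2 = {a, c, g}  B3 = {a, c, d}  B4 = {a, c, f}  B5 = {a, b, c}
Tree: B1–B2, B2–B3, B3–B4, B4–B5

Every bag has size at most 3, so the width is 3 − 1 = 2 and tw(G) ≤ 2. Since a–e–c–g–a is a cycle in G, G is not acyclic. Forests are exactly the graphs of treewidth ≤ 1, so tw(G) ≥ 2. Combining the bounds, tw(G) = 2.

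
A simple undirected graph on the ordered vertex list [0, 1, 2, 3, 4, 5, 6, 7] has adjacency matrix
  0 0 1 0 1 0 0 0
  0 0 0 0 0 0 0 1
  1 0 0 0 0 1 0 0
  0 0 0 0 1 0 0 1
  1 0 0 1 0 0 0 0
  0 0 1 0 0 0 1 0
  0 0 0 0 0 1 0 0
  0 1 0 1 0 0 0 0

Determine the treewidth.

1

A width-1 tree decomposition is:
Bags: B1 = {5, 6}  B2 = {2, 5}  B3 = {0, 2}  B4 = {0, 4}  B5 = {3, 4}  B6 = {3, 7}  B7 = {1, 7}
Tree: B1–B2, B2–B3, B3–B4, B4–B5, B5–B6, B6–B7
The largest bag has 2 vertices, giving width 1; this decomposition certifies tw(G) ≤ 1. G has an edge, so its treewidth is at least 1. Combining the bounds, tw(G) = 1.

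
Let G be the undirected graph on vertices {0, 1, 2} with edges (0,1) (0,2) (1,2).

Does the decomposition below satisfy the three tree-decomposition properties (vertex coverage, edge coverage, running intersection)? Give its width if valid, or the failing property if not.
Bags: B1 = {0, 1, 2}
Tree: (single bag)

Every vertex of G appears in some bag (union = {0, 1, 2}); every edge is covered by a bag; and for each vertex v the set of bags containing v is connected in the bag tree. The decomposition is therefore valid. The largest bag has 3 vertices, so the width is 2.

Yes; width 2.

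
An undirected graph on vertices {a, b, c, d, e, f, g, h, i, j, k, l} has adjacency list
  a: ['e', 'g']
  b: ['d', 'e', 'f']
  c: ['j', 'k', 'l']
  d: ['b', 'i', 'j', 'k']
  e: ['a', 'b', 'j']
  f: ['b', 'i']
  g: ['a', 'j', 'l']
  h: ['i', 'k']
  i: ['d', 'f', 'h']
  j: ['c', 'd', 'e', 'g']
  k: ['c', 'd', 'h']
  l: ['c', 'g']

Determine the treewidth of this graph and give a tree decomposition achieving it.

Treewidth 3.
One optimal decomposition is:
Bags: B1 = {b, f, h, i}  B2 = {b, d, h, i}  B3 = {b, d, h, k}  B4 = {b, d, e, k}  B5 = {d, e, j, k}  B6 = {c, e, j, k}  B7 = {a, c, e, j}  B8 = {a, c, g, j}  B9 = {a, c, g, l}
Tree: B1–B2, B2–B3, B3–B4, B4–B5, B5–B6, B6–B7, B7–B8, B8–B9

Every bag has size at most 4, so the width is 4 − 1 = 3 and tw(G) ≤ 3. For the lower bound: the 4 vertex sets {f,h,i}, {b}, {d}, {c,e,j,k} are disjoint, each induces a connected subgraph, and every pair is joined by at least one edge of G. Contracting each set to a single vertex therefore yields K_{4} as a minor, and since treewidth is minor-monotone, tw(G) ≥ tw(K_{4}) = 3. Therefore the treewidth is 3.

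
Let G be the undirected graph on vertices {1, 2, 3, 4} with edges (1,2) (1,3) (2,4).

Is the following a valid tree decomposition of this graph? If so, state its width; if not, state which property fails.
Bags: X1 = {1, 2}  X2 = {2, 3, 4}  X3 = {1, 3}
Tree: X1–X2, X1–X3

A tree decomposition must satisfy three properties: every vertex lies in some bag; for every edge, both endpoints lie together in some bag; and for every vertex, the bags containing it form a connected subtree. Here bags containing vertex 3 are not connected in the tree, so the decomposition is invalid.

No — bags containing vertex 3 are not connected in the tree.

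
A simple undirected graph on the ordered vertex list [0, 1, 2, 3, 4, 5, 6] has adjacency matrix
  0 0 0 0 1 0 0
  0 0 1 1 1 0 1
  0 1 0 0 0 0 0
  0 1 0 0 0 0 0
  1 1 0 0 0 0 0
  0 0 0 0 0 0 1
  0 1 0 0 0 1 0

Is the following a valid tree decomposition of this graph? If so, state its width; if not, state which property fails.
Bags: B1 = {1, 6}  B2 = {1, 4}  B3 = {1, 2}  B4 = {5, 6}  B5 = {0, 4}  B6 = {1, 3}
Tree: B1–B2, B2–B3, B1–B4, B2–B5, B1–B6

Yes; width 1.

Every vertex of G appears in some bag (union = {0, 1, 2, 3, 4, 5, 6}); every edge is covered by a bag; and for each vertex v the set of bags containing v is connected in the bag tree. The decomposition is therefore valid. The largest bag has 2 vertices, so the width is 1.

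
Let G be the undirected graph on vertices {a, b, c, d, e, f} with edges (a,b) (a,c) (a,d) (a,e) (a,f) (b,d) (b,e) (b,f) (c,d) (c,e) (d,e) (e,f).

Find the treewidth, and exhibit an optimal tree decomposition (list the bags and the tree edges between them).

Treewidth 3.
One such decomposition:
Bags: B1 = {a, b, d, e}  B2 = {a, c, d, e}  B3 = {a, b, e, f}
Tree: B1–B2, B1–B3

Each bag holds 4 vertices, so the decomposition has width 3, which upper-bounds the treewidth. On the other hand G contains the 4-clique {a, c, d, e}. A clique must lie in a single bag of any decomposition, so no decomposition can have width below 3. Therefore the treewidth is 3.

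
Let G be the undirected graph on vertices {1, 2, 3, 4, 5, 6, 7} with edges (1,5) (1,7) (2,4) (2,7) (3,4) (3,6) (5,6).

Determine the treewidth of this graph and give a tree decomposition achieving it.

Treewidth 2.
One optimal decomposition is:
Bags: B1 = {1, 5, 7}  B2 = {5, 6, 7}  B3 = {3, 6, 7}  B4 = {3, 4, 7}  B5 = {2, 4, 7}
Tree: B1–B2, B2–B3, B3–B4, B4–B5

Every bag has size at most 3, so the width is 3 − 1 = 2 and tw(G) ≤ 2. Since 7–1–5–6–3–4–2–7 is a cycle in G, G is not acyclic. Forests are exactly the graphs of treewidth ≤ 1, so tw(G) ≥ 2. Therefore the treewidth is 2.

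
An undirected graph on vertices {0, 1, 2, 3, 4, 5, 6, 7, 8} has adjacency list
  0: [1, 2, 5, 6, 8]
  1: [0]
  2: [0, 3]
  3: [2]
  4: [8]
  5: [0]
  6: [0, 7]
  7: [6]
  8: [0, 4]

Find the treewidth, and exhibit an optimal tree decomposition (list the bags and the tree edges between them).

Treewidth 1.
Bags: B1 = {0, 5}  B2 = {0, 6}  B3 = {0, 2}  B4 = {6, 7}  B5 = {0, 8}  B6 = {2, 3}  B7 = {4, 8}  B8 = {0, 1}
Tree: B1–B2, B2–B3, B2–B4, B2–B5, B3–B6, B5–B7, B3–B8

Each bag holds 2 vertices, so the decomposition has width 1, which upper-bounds the treewidth. Any graph with an edge has treewidth ≥ 1, and G has the edge 5–0. Hence tw(G) = 1 exactly.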